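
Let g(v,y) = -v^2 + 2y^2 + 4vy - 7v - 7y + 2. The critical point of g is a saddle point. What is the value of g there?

∂g/∂v = -2v + 4y - 7 = 0 and ∂g/∂y = 4v + 4y - 7 = 0, so (v, y) = (0, 7/4).
The Hessian has g_{vv} = -2, g_{yy} = 4, g_{vy} = 4, giving D = -24 < 0, so the point is a saddle point.
g(0, 7/4) = -33/8.

-33/8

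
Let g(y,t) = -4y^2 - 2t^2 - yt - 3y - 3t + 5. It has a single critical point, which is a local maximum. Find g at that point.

∂g/∂y = -8y - t - 3 = 0 and ∂g/∂t = -y - 4t - 3 = 0, so (y, t) = (-9/31, -21/31).
The Hessian has g_{yy} = -8, g_{tt} = -4, g_{yt} = -1, giving D = 31 > 0 with g_{yy} < 0, so the point is a local maximum.
g(-9/31, -21/31) = 200/31.

200/31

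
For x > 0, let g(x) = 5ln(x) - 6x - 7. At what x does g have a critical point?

5/6

g'(x) = 5/x − 6 = 0 gives x = 5/6.
g''(x) = -5/x², which is negative for x > 0, so this is a local maximum.
g(5/6) = 5·ln(5/6) - 5 - 7 ≈ -12.9116.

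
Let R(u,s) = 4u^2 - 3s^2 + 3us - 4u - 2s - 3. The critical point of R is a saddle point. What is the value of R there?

∂R/∂u = 8u + 3s - 4 = 0 and ∂R/∂s = 3u - 6s - 2 = 0, so (u, s) = (10/19, -4/57).
The Hessian has R_{uu} = 8, R_{ss} = -6, R_{us} = 3, giving D = -57 < 0, so the point is a saddle point.
R(10/19, -4/57) = -227/57.

-227/57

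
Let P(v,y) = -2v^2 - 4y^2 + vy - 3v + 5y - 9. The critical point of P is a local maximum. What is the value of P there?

-208/31

∂P/∂v = -4v + y - 3 = 0 and ∂P/∂y = v - 8y + 5 = 0, so (v, y) = (-19/31, 17/31).
The Hessian has P_{vv} = -4, P_{yy} = -8, P_{vy} = 1, giving D = 31 > 0 with P_{vv} < 0, so the point is a local maximum.
P(-19/31, 17/31) = -208/31.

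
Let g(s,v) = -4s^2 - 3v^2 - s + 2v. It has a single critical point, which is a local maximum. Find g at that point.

∂g/∂s = -8s - 1 = 0 and ∂g/∂v = -6v + 2 = 0, so (s, v) = (-1/8, 1/3).
The Hessian has g_{ss} = -8, g_{vv} = -6, g_{sv} = 0, giving D = 48 > 0 with g_{ss} < 0, so the point is a local maximum.
g(-1/8, 1/3) = 19/48.

19/48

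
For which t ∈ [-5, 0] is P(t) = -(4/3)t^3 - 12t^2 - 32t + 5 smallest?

0

The derivative is -4t^2 - 24t - 32, which vanishes at t = -4 and t = -2.
Evaluating at the critical points and endpoints: P(-5) = 95/3,  P(-4) = 79/3,  P(-2) = 95/3,  P(0) = 5.
The minimum over the interval is 5, attained at t = 0.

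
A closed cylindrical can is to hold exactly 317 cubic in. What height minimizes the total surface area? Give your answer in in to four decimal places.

7.3902

With radius r and height h, πr²h = 317 so h = 317/(πr²), and S(r) = 2πr² + 2πrh = 2πr² + 2·317/r.
S'(r) = 4πr − 2·317/r² = 0 ⇒ r³ = 317/(2π), so r ≈ 3.6951 and h = 2r ≈ 7.3902.
S''(r) = 4π + 4·317/r³ > 0, so this is the minimum; S ≈ 257.3677.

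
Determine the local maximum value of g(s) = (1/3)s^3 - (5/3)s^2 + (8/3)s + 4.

Critical points: g'(s) = s^2 - (10/3)s + 8/3 vanishes at s = 4/3, 2.
Since g''(s) = 2s - 10/3, we get g''(4/3) = -2/3 < 0 ⇒ local maximum; g''(2) = 2/3 > 0 ⇒ local minimum.
Thus g has its local maximum at s = 4/3, with value 436/81.

436/81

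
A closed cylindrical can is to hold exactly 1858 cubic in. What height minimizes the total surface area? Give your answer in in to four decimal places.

13.3245

With radius r and height h, πr²h = 1858 so h = 1858/(πr²), and S(r) = 2πr² + 2πrh = 2πr² + 2·1858/r.
S'(r) = 4πr − 2·1858/r² = 0 ⇒ r³ = 1858/(2π), so r ≈ 6.6623 and h = 2r ≈ 13.3245.
S''(r) = 4π + 4·1858/r³ > 0, so this is the minimum; S ≈ 836.6523.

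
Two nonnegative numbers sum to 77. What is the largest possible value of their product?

With x + y = 77, the product is P(x) = x(77 − x).
P'(x) = 77 − 2x = 0 gives x = 77/2; P'' = −2 < 0, so this is the maximum.
P = 77/2·77/2 = 5929/4.

5929/4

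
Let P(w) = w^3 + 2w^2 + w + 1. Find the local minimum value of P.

23/27

Critical points: P'(w) = 3w^2 + 4w + 1 vanishes at w = -1, -1/3.
Since P''(w) = 6w + 4, we get P''(-1) = -2 < 0 ⇒ local maximum; P''(-1/3) = 2 > 0 ⇒ local minimum.
Thus P has its local minimum at w = -1/3, with value 23/27.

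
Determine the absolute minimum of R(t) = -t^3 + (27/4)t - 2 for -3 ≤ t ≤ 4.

-39

Differentiating, R'(t) = -3t^2 + 27/4; which vanishes at t = -3/2 and t = 3/2.
Compare values at every candidate in [-3, 4]: R(-3) = 19/4,  R(-3/2) = -35/4,  R(3/2) = 19/4,  R(4) = -39.
The minimum over the interval is -39, attained at t = 4.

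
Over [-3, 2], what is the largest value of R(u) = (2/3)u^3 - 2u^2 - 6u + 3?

19/3

R'(u) = 2u^2 - 4u - 6, whose only zero in [-3, 2] is u = -1.
Evaluating at the critical points and endpoints: R(-3) = -15; R(-1) = 19/3; R(2) = -35/3.
The maximum over the interval is 19/3, attained at u = -1.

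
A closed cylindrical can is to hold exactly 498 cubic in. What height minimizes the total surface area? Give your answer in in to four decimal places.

With radius r and height h, πr²h = 498 so h = 498/(πr²), and S(r) = 2πr² + 2πrh = 2πr² + 2·498/r.
S'(r) = 4πr − 2·498/r² = 0 ⇒ r³ = 498/(2π), so r ≈ 4.2955 and h = 2r ≈ 8.5911.
S''(r) = 4π + 4·498/r³ > 0, so this is the minimum; S ≈ 347.8036.

8.5911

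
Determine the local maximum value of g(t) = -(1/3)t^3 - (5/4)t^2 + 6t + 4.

g'(t) = -t^2 - (5/2)t + 6 = 0 at t = -4, 3/2.
Since g''(t) = -2t - 5/2, we get g''(-4) = 11/2 > 0 ⇒ local minimum; g''(3/2) = -11/2 < 0 ⇒ local maximum.
So the local maximum value is g(3/2) = 145/16.

145/16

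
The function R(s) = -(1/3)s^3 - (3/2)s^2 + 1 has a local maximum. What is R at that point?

R'(s) = -s^2 - 3s. Setting R'(s) = 0 gives s ∈ {-3, 0}.
R''(s) = -2s - 3. R''(-3) = 3 > 0 ⇒ local minimum; R''(0) = -3 < 0 ⇒ local maximum.
So the local maximum value is R(0) = 1.

1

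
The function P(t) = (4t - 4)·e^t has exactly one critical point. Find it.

Differentiating with the product rule gives P'(t) = (4t)·e^t. Since e^t > 0, the only critical point is t = 0.
P''(0) has the same sign as 4 > 0, so this is a local minimum.
P(0) = (-4)·e^(0) ≈ -4.0000.

0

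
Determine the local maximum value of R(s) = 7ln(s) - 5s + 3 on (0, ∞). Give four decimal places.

-1.6447

R'(s) = 7/s − 5 = 0 gives s = 7/5.
R''(s) = -7/s², which is negative for s > 0, so this is a local maximum.
R(7/5) = 7·ln(7/5) - 7 + 3 ≈ -1.6447.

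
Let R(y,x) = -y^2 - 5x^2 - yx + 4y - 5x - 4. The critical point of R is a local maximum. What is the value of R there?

49/19

∂R/∂y = -2y - x + 4 = 0 and ∂R/∂x = -y - 10x - 5 = 0, so (y, x) = (45/19, -14/19).
The Hessian has R_{yy} = -2, R_{xx} = -10, R_{yx} = -1, giving D = 19 > 0 with R_{yy} < 0, so the point is a local maximum.
R(45/19, -14/19) = 49/19.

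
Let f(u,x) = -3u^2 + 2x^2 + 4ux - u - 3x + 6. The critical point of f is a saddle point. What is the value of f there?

∂f/∂u = -6u + 4x - 1 = 0 and ∂f/∂x = 4u + 4x - 3 = 0, so (u, x) = (1/5, 11/20).
The Hessian has f_{uu} = -6, f_{xx} = 4, f_{ux} = 4, giving D = -40 < 0, so the point is a saddle point.
f(1/5, 11/20) = 203/40.

203/40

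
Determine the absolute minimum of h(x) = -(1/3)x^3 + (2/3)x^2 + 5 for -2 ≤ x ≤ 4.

-17/3

h'(x) = -x^2 + (4/3)x, which vanishes at x = 0 and x = 4/3.
Candidates: h(-2) = 31/3, h(0) = 5, h(4/3) = 437/81, h(4) = -17/3.
Hence the absolute minimum is -17/3 at x = 4.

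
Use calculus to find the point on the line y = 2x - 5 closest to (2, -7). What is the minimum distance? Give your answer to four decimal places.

2.6833

Minimize D(x)^2 = (x - 2)^2 + (2x + 2)^2.
d/dx[D^2] = 2(x - 2) + 2·2·(2x + 2) = 0 ⇒ x = -2/5.
Then y = -29/5 and the distance is √(36/5) ≈ 2.6833.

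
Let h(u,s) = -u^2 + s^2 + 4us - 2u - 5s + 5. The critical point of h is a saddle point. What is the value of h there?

∂h/∂u = -2u + 4s - 2 = 0 and ∂h/∂s = 4u + 2s - 5 = 0, so (u, s) = (4/5, 9/10).
The Hessian has h_{uu} = -2, h_{ss} = 2, h_{us} = 4, giving D = -20 < 0, so the point is a saddle point.
h(4/5, 9/10) = 39/20.

39/20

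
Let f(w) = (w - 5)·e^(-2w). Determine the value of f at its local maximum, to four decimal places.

By the product rule, f'(w) = (-2w + 11)·e^(-2w). Since e^(-2w) > 0, the only critical point is w = 11/2.
f''(11/2) has the same sign as -2 < 0, so this is a local maximum.
f(11/2) = (1/2)·e^(-11) ≈ 0.0000.

0.0000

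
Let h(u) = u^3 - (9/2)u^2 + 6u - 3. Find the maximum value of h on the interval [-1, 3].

3/2

The derivative is 3u^2 - 9u + 6, which vanishes at u = 1 and u = 2.
Compare values at every candidate in [-1, 3]: h(-1) = -29/2; h(1) = -1/2; h(2) = -1; h(3) = 3/2.
The maximum over the interval is 3/2, attained at u = 3.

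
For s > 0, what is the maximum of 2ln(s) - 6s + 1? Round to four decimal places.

-3.1972

P'(s) = 2/s − 6 = 0 gives s = 1/3.
P''(s) = -2/s², which is negative for s > 0, so this is a local maximum.
P(1/3) = 2·ln(1/3) - 2 + 1 ≈ -3.1972.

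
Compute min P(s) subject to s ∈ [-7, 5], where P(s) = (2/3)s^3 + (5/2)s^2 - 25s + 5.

Differentiating, P'(s) = 2s^2 + 5s - 25; which vanishes at s = -5 and s = 5/2.
Evaluating at the critical points and endpoints: P(-7) = 443/6; P(-5) = 655/6; P(5/2) = -755/24; P(5) = 155/6.
Hence the absolute minimum is -755/24 at s = 5/2.

-755/24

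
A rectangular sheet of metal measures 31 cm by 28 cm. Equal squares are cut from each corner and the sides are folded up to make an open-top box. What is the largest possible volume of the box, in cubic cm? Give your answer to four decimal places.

With cut size x, the volume is V(x) = x(31 − 2x)(28 − 2x) for 0 < x < 14.
V'(x) = 12x^2 − 236x + 868. Setting V'(x) = 0 gives x ≈ 4.8976 (the root in (0, 14)).
V''(x) = 24x − 236 is negative there, so this is the maximum; V ≈ 1890.6163.

1890.6163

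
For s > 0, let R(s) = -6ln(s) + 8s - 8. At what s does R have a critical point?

R'(s) = -6/s + 8 = 0 gives s = 3/4.
R''(s) = 6/s², which is positive for s > 0, so this is a local minimum.
R(3/4) = -6·ln(3/4) + 6 - 8 ≈ -0.2739.

3/4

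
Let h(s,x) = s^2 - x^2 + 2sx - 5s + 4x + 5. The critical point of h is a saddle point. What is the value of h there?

∂h/∂s = 2s + 2x - 5 = 0 and ∂h/∂x = 2s - 2x + 4 = 0, so (s, x) = (1/4, 9/4).
The Hessian has h_{ss} = 2, h_{xx} = -2, h_{sx} = 2, giving D = -8 < 0, so the point is a saddle point.
h(1/4, 9/4) = 71/8.

71/8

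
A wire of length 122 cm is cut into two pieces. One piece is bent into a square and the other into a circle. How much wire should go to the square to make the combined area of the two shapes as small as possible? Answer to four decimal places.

68.3321

Let x be the length used for the square. Square side x/4; circle radius (122−x)/(2π).
A(x) = (x/4)² + π·((122−x)/(2π))² = x²/16 + (122−x)²/(4π) for 0 ≤ x ≤ 122. A'(x) = x/8 − (122−x)/(2π) = 0 gives x = 4·122/(π+4) ≈ 68.3321.
A'' = 1/8 + 1/(2π) > 0, so this gives the minimum combined area; x ≈ 68.3321 cm to the square.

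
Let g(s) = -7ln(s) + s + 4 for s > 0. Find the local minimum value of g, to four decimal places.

g'(s) = -7/s + 1 = 0 gives s = 7.
g''(s) = 7/s², which is positive for s > 0, so this is a local minimum.
g(7) = -7·ln(7) + 7 + 4 ≈ -2.6214.

-2.6214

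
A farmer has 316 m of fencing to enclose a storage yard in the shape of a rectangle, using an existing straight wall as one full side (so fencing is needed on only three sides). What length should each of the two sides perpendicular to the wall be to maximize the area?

79

Let the sides perpendicular to the wall have length x and the parallel side y, so 2x + y = 316 and the area is A = xy = x(316 − 2x).
A'(x) = 316 − 4x = 0 gives x = 79, and A''(x) = −4 < 0 confirms a maximum.
Then y = 316 − 2·79 = 158 and A = 12482.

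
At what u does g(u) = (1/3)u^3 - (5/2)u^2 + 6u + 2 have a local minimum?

Critical points: g'(u) = u^2 - 5u + 6 vanishes at u = 2, 3.
Second-derivative test with g''(u) = 2u - 5: g''(2) = -1 < 0 ⇒ local maximum; g''(3) = 1 > 0 ⇒ local minimum.
The local minimum is g(3) = 13/2.

3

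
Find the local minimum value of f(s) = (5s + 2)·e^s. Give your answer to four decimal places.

-1.2330

f'(s) = 5·e^s + (5s + 2)·1·e^s = (5s + 7)·e^s. Since e^s > 0, the only critical point is s = -7/5.
f''(-7/5) has the same sign as 5 > 0, so this is a local minimum.
f(-7/5) = (-5)·e^(-7/5) ≈ -1.2330.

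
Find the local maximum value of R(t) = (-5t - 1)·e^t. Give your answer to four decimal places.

R'(t) = (-5)·e^t + (-5t - 1)·1·e^t = (-5t - 6)·e^t. Since e^t > 0, the only critical point is t = -6/5.
R''(-6/5) has the same sign as -5 < 0, so this is a local maximum.
R(-6/5) = (5)·e^(-6/5) ≈ 1.5060.

1.5060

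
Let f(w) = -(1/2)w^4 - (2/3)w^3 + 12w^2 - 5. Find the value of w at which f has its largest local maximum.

-4

f'(w) = -2w^3 - 2w^2 + 24w = 0 at w = -4, 0, 3.
f''(w) = -6w^2 - 4w + 24. f''(-4) = -56 < 0 ⇒ local maximum; f''(0) = 24 > 0 ⇒ local minimum; f''(3) = -42 < 0 ⇒ local maximum.
The largest local maximum is f(-4) = 305/3.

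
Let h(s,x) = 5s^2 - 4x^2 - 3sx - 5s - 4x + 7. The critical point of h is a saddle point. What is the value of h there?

663/89

∂h/∂s = 10s - 3x - 5 = 0 and ∂h/∂x = -3s - 8x - 4 = 0, so (s, x) = (28/89, -55/89).
The Hessian has h_{ss} = 10, h_{xx} = -8, h_{sx} = -3, giving D = -89 < 0, so the point is a saddle point.
h(28/89, -55/89) = 663/89.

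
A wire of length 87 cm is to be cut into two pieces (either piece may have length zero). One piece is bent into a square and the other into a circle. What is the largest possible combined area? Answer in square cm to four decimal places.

602.3219

Let x be the length used for the square. Square side x/4; circle radius (87−x)/(2π).
A(x) = (x/4)² + π·((87−x)/(2π))² = x²/16 + (87−x)²/(4π) for 0 ≤ x ≤ 87. A'(x) = x/8 − (87−x)/(2π) = 0 gives x = 4·87/(π+4) ≈ 48.7286.
A'' > 0, so the interior critical point is a minimum; the maximum is at an endpoint. A(0) = 602.3219 and A(87) = 473.0625, so the largest area is 602.3219.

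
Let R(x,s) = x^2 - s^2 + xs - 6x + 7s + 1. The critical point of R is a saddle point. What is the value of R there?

∂R/∂x = 2x + s - 6 = 0 and ∂R/∂s = x - 2s + 7 = 0, so (x, s) = (1, 4).
The Hessian has R_{xx} = 2, R_{ss} = -2, R_{xs} = 1, giving D = -5 < 0, so the point is a saddle point.
R(1, 4) = 12.

12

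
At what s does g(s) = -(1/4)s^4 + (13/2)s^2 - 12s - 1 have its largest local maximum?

-4

Critical points: g'(s) = -s^3 + 13s - 12 vanishes at s = -4, 1, 3.
Second-derivative test with g''(s) = -3s^2 + 13: g''(-4) = -35 < 0 ⇒ local maximum; g''(1) = 10 > 0 ⇒ local minimum; g''(3) = -14 < 0 ⇒ local maximum.
So the largest local maximum value is g(-4) = 87.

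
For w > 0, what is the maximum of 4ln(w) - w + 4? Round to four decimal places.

5.5452

P'(w) = 4/w − 1 = 0 gives w = 4.
P''(w) = -4/w², which is negative for w > 0, so this is a local maximum.
P(4) = 4·ln(4) - 4 + 4 ≈ 5.5452.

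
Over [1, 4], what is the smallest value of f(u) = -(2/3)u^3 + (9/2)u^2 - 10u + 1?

f'(u) = -2u^2 + 9u - 10, which vanishes at u = 2 and u = 5/2.
Candidates: f(1) = -31/6,  f(2) = -19/3,  f(5/2) = -151/24,  f(4) = -29/3.
So the minimum is f(4) = -29/3.

-29/3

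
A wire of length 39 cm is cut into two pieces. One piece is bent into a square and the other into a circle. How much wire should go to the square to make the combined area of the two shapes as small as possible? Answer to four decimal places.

21.8439

Let x be the length used for the square. Square side x/4; circle radius (39−x)/(2π).
A(x) = (x/4)² + π·((39−x)/(2π))² = x²/16 + (39−x)²/(4π) for 0 ≤ x ≤ 39. A'(x) = x/8 − (39−x)/(2π) = 0 gives x = 4·39/(π+4) ≈ 21.8439.
A'' = 1/8 + 1/(2π) > 0, so this gives the minimum combined area; x ≈ 21.8439 cm to the square.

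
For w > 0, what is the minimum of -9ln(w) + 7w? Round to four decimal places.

6.7382

R'(w) = -9/w + 7 = 0 gives w = 9/7.
R''(w) = 9/w², which is positive for w > 0, so this is a local minimum.
R(9/7) = -9·ln(9/7) + 9 ≈ 6.7382.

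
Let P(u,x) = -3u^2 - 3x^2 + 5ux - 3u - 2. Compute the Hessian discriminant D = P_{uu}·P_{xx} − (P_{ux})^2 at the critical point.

11

∂P/∂u = -6u + 5x - 3 = 0 and ∂P/∂x = 5u - 6x = 0, so (u, x) = (-18/11, -15/11).
The Hessian has P_{uu} = -6, P_{xx} = -6, P_{ux} = 5, giving D = 11 > 0 with P_{uu} < 0, so the point is a local maximum.
D = (-6)·(-6) − (5)^2 = 11.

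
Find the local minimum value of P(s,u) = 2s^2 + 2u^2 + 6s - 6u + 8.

-1

∂P/∂s = 4s + 6 = 0 and ∂P/∂u = 4u - 6 = 0, so (s, u) = (-3/2, 3/2).
The Hessian has P_{ss} = 4, P_{uu} = 4, P_{su} = 0, giving D = 16 > 0 with P_{ss} > 0, so the point is a local minimum.
P(-3/2, 3/2) = -1.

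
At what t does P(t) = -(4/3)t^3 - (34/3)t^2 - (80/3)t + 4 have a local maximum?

P'(t) = -4t^2 - (68/3)t - 80/3. Setting P'(t) = 0 gives t ∈ {-4, -5/3}.
Second-derivative test with P''(t) = -8t - 68/3: P''(-4) = 28/3 > 0 ⇒ local minimum; P''(-5/3) = -28/3 < 0 ⇒ local maximum.
So the local maximum value is P(-5/3) = 1874/81.

-5/3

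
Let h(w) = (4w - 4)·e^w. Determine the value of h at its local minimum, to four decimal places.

-4.0000

h'(w) = 4·e^w + (4w - 4)·1·e^w = (4w)·e^w. Since e^w > 0, the only critical point is w = 0.
h''(0) has the same sign as 4 > 0, so this is a local minimum.
h(0) = (-4)·e^(0) ≈ -4.0000.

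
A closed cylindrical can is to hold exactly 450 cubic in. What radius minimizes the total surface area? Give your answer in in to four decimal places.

With radius r and height h, πr²h = 450 so h = 450/(πr²), and S(r) = 2πr² + 2πrh = 2πr² + 2·450/r.
S'(r) = 4πr − 2·450/r² = 0 ⇒ r³ = 450/(2π), so r ≈ 4.1528 and h = 2r ≈ 8.3057.
S''(r) = 4π + 4·450/r³ > 0, so this is the minimum; S ≈ 325.0795.

4.1528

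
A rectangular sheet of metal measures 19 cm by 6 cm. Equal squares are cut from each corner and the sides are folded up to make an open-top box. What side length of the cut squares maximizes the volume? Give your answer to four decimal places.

With cut size x, the volume is V(x) = x(19 − 2x)(6 − 2x) for 0 < x < 3.
V'(x) = 12x^2 − 100x + 114. Setting V'(x) = 0 gives x ≈ 1.3629 (the root in (0, 3)).
V''(x) = 24x − 100 is negative there, so this is the maximum; V ≈ 72.6221.

1.3629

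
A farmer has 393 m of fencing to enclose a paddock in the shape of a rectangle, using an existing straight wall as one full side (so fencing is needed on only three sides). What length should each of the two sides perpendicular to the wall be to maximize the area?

Let the sides perpendicular to the wall have length x and the parallel side y, so 2x + y = 393 and the area is A = xy = x(393 − 2x).
A'(x) = 393 − 4x = 0 gives x = 393/4, and A''(x) = −4 < 0 confirms a maximum.
Then y = 393 − 2·393/4 = 393/2 and A = 154449/8.

393/4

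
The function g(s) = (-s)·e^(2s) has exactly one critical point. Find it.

-1/2

By the product rule, g'(s) = (-2s - 1)·e^(2s). Since e^(2s) > 0, the only critical point is s = -1/2.
g''(-1/2) has the same sign as -2 < 0, so this is a local maximum.
g(-1/2) = (1/2)·e^(-1) ≈ 0.1839.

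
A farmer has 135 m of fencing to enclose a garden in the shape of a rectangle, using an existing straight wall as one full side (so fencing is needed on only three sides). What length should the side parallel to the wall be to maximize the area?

135/2

Let the sides perpendicular to the wall have length x and the parallel side y, so 2x + y = 135 and the area is A = xy = x(135 − 2x).
A'(x) = 135 − 4x = 0 gives x = 135/4, and A''(x) = −4 < 0 confirms a maximum.
Then y = 135 − 2·135/4 = 135/2 and A = 18225/8.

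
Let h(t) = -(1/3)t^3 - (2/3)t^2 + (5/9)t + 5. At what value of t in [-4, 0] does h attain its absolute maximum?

-4

h'(t) = -t^2 - (4/3)t + 5/9, whose only zero in [-4, 0] is t = -5/3.
Candidates: h(-4) = 121/9, h(-5/3) = 305/81, h(0) = 5.
Hence the absolute maximum is 121/9 at t = -4.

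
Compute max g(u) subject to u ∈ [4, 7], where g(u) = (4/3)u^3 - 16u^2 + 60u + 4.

Differentiating, g'(u) = 4u^2 - 32u + 60; whose only zero in [4, 7] is u = 5.
Compare values at every candidate in [4, 7]: g(4) = 220/3, g(5) = 212/3, g(7) = 292/3.
Hence the absolute maximum is 292/3 at u = 7.

292/3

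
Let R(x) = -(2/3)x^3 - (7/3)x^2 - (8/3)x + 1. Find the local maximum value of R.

2

R'(x) = -2x^2 - (14/3)x - 8/3 = 0 at x = -4/3, -1.
Second-derivative test with R''(x) = -4x - 14/3: R''(-4/3) = 2/3 > 0 ⇒ local minimum; R''(-1) = -2/3 < 0 ⇒ local maximum.
The local maximum is R(-1) = 2.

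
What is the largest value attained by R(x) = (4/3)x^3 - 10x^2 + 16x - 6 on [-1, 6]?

The derivative is 4x^2 - 20x + 16, which vanishes at x = 1 and x = 4.
Compare values at every candidate in [-1, 6]: R(-1) = -100/3; R(1) = 4/3; R(4) = -50/3; R(6) = 18.
Hence the absolute maximum is 18 at x = 6.

18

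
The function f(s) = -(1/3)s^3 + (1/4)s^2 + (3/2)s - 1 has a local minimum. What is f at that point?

f'(s) = -s^2 + (1/2)s + 3/2 = 0 at s = -1, 3/2.
Second-derivative test with f''(s) = -2s + 1/2: f''(-1) = 5/2 > 0 ⇒ local minimum; f''(3/2) = -5/2 < 0 ⇒ local maximum.
Thus f has its local minimum at s = -1, with value -23/12.

-23/12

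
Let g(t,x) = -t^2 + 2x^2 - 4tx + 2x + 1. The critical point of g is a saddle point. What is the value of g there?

5/6

∂g/∂t = -2t - 4x = 0 and ∂g/∂x = -4t + 4x + 2 = 0, so (t, x) = (1/3, -1/6).
The Hessian has g_{tt} = -2, g_{xx} = 4, g_{tx} = -4, giving D = -24 < 0, so the point is a saddle point.
g(1/3, -1/6) = 5/6.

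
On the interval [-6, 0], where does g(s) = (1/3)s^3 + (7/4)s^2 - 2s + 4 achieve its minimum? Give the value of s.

0

The derivative is s^2 + (7/2)s - 2, whose only zero in [-6, 0] is s = -4.
Evaluating at the critical points and endpoints: g(-6) = 7, g(-4) = 56/3, g(0) = 4.
So the minimum is g(0) = 4.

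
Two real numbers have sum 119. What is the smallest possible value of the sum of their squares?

14161/2

With a + b = 119, a^2 + b^2 = a^2 + (119 − a)^2.
The derivative 2a − 2(119 − a) = 4a − 238 vanishes at a = 119/2; second derivative 4 > 0, a minimum.
The minimum is 2·(119/2)^2 = 14161/2.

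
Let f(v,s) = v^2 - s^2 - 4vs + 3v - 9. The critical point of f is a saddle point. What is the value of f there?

-189/20

∂f/∂v = 2v - 4s + 3 = 0 and ∂f/∂s = -4v - 2s = 0, so (v, s) = (-3/10, 3/5).
The Hessian has f_{vv} = 2, f_{ss} = -2, f_{vs} = -4, giving D = -20 < 0, so the point is a saddle point.
f(-3/10, 3/5) = -189/20.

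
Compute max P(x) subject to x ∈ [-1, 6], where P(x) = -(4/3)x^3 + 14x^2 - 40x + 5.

Differentiating, P'(x) = -4x^2 + 28x - 40; which vanishes at x = 2 and x = 5.
Compare values at every candidate in [-1, 6]: P(-1) = 181/3; P(2) = -89/3; P(5) = -35/3; P(6) = -19.
Hence the absolute maximum is 181/3 at x = -1.

181/3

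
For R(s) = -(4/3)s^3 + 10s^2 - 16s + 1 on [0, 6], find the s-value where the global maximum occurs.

Differentiating, R'(s) = -4s^2 + 20s - 16; which vanishes at s = 1 and s = 4.
Evaluating at the critical points and endpoints: R(0) = 1,  R(1) = -19/3,  R(4) = 35/3,  R(6) = -23.
So the maximum is R(4) = 35/3.

4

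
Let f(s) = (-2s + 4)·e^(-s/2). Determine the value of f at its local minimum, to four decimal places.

By the product rule, f'(s) = (s - 4)·e^(-s/2). Since e^(-s/2) > 0, the only critical point is s = 4.
f''(4) has the same sign as 1 > 0, so this is a local minimum.
f(4) = (-4)·e^(-2) ≈ -0.5413.

-0.5413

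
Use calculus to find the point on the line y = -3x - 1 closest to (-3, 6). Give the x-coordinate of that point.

Minimize D(x)^2 = (x + 3)^2 + (-3x - 7)^2.
d/dx[D^2] = 2(x + 3) + 2·(-3)·(-3x - 7) = 0 ⇒ x = -12/5.
Then y = 31/5 and the distance is √(2/5) ≈ 0.6325.

-12/5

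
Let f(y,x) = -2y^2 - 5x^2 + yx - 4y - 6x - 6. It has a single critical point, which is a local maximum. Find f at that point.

-58/39

∂f/∂y = -4y + x - 4 = 0 and ∂f/∂x = y - 10x - 6 = 0, so (y, x) = (-46/39, -28/39).
The Hessian has f_{yy} = -4, f_{xx} = -10, f_{yx} = 1, giving D = 39 > 0 with f_{yy} < 0, so the point is a local maximum.
f(-46/39, -28/39) = -58/39.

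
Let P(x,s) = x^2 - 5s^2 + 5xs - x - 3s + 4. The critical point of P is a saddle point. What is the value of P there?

∂P/∂x = 2x + 5s - 1 = 0 and ∂P/∂s = 5x - 10s - 3 = 0, so (x, s) = (5/9, -1/45).
The Hessian has P_{xx} = 2, P_{ss} = -10, P_{xs} = 5, giving D = -45 < 0, so the point is a saddle point.
P(5/9, -1/45) = 169/45.

169/45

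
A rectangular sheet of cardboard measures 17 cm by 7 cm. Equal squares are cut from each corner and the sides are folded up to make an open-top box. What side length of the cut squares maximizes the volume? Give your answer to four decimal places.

With cut size x, the volume is V(x) = x(17 − 2x)(7 − 2x) for 0 < x < 3.5.
V'(x) = 12x^2 − 96x + 119. Setting V'(x) = 0 gives x ≈ 1.5336 (the root in (0, 3.5)).
V''(x) = 24x − 96 is negative there, so this is the maximum; V ≈ 84.0335.

1.5336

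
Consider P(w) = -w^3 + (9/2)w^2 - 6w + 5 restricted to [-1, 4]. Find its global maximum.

P'(w) = -3w^2 + 9w - 6, which vanishes at w = 1 and w = 2.
Candidates: P(-1) = 33/2; P(1) = 5/2; P(2) = 3; P(4) = -11.
So the maximum is P(-1) = 33/2.

33/2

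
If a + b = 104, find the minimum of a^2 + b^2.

5408

With a + b = 104, a^2 + b^2 = a^2 + (104 − a)^2.
The derivative 2a − 2(104 − a) = 4a − 208 vanishes at a = 52; second derivative 4 > 0, a minimum.
The minimum is 2·(52)^2 = 5408.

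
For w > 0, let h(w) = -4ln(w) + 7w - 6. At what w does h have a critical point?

h'(w) = -4/w + 7 = 0 gives w = 4/7.
h''(w) = 4/w², which is positive for w > 0, so this is a local minimum.
h(4/7) = -4·ln(4/7) + 4 - 6 ≈ 0.2385.

4/7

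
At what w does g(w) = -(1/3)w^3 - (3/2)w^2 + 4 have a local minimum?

-3

g'(w) = -w^2 - 3w = 0 at w = -3, 0.
Second-derivative test with g''(w) = -2w - 3: g''(-3) = 3 > 0 ⇒ local minimum; g''(0) = -3 < 0 ⇒ local maximum.
The local minimum is g(-3) = -1/2.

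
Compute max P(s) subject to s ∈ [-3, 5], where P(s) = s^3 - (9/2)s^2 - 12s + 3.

Differentiating, P'(s) = 3s^2 - 9s - 12; which vanishes at s = -1 and s = 4.
Compare values at every candidate in [-3, 5]: P(-3) = -57/2,  P(-1) = 19/2,  P(4) = -53,  P(5) = -89/2.
So the maximum is P(-1) = 19/2.

19/2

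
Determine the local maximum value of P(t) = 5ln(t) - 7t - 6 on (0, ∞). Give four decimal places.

P'(t) = 5/t − 7 = 0 gives t = 5/7.
P''(t) = -5/t², which is negative for t > 0, so this is a local maximum.
P(5/7) = 5·ln(5/7) - 5 - 6 ≈ -12.6824.

-12.6824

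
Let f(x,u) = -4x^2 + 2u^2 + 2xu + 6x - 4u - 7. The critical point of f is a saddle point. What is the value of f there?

-49/9

∂f/∂x = -8x + 2u + 6 = 0 and ∂f/∂u = 2x + 4u - 4 = 0, so (x, u) = (8/9, 5/9).
The Hessian has f_{xx} = -8, f_{uu} = 4, f_{xu} = 2, giving D = -36 < 0, so the point is a saddle point.
f(8/9, 5/9) = -49/9.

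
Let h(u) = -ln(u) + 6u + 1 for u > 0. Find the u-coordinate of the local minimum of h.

h'(u) = -1/u + 6 = 0 gives u = 1/6.
h''(u) = 1/u², which is positive for u > 0, so this is a local minimum.
h(1/6) = -1·ln(1/6) + 1 + 1 ≈ 3.7918.

1/6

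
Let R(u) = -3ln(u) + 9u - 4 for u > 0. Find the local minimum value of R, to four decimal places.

2.2958

R'(u) = -3/u + 9 = 0 gives u = 1/3.
R''(u) = 3/u², which is positive for u > 0, so this is a local minimum.
R(1/3) = -3·ln(1/3) + 3 - 4 ≈ 2.2958.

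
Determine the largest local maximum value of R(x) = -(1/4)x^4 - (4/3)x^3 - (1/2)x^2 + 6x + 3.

83/12

Critical points: R'(x) = -x^3 - 4x^2 - x + 6 vanishes at x = -3, -2, 1.
R''(x) = -3x^2 - 8x - 1. R''(-3) = -4 < 0 ⇒ local maximum; R''(-2) = 3 > 0 ⇒ local minimum; R''(1) = -12 < 0 ⇒ local maximum.
So the largest local maximum value is R(1) = 83/12.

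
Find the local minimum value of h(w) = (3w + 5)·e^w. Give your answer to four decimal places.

Differentiating with the product rule gives h'(w) = (3w + 8)·e^w. Since e^w > 0, the only critical point is w = -8/3.
h''(-8/3) has the same sign as 3 > 0, so this is a local minimum.
h(-8/3) = (-3)·e^(-8/3) ≈ -0.2085.

-0.2085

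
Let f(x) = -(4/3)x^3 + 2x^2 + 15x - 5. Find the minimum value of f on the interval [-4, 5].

f'(x) = -4x^2 + 4x + 15, which vanishes at x = -3/2 and x = 5/2.
Evaluating at the critical points and endpoints: f(-4) = 157/3,  f(-3/2) = -37/2,  f(5/2) = 145/6,  f(5) = -140/3.
So the minimum is f(5) = -140/3.

-140/3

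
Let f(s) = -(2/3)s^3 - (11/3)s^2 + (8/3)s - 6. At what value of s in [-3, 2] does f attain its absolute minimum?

Differentiating, f'(s) = -2s^2 - (22/3)s + 8/3; whose only zero in [-3, 2] is s = 1/3.
Compare values at every candidate in [-3, 2]: f(-3) = -29; f(1/3) = -449/81; f(2) = -62/3.
The minimum over the interval is -29, attained at s = -3.

-3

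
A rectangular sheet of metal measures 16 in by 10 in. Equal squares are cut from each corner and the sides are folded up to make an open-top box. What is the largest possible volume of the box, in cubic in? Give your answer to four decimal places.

With cut size x, the volume is V(x) = x(16 − 2x)(10 − 2x) for 0 < x < 5.
V'(x) = 12x^2 − 104x + 160. Setting V'(x) = 0 gives x ≈ 2.0000 (the root in (0, 5)).
V''(x) = 24x − 104 is negative there, so this is the maximum; V ≈ 144.0000.

144.0000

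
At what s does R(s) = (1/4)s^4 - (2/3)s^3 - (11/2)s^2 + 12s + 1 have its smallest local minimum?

R'(s) = s^3 - 2s^2 - 11s + 12 = 0 at s = -3, 1, 4.
R''(s) = 3s^2 - 4s - 11. R''(-3) = 28 > 0 ⇒ local minimum; R''(1) = -12 < 0 ⇒ local maximum; R''(4) = 21 > 0 ⇒ local minimum.
The smallest local minimum is R(-3) = -185/4.

-3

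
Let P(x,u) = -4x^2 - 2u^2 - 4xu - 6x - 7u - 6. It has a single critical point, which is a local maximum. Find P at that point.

∂P/∂x = -8x - 4u - 6 = 0 and ∂P/∂u = -4x - 4u - 7 = 0, so (x, u) = (1/4, -2).
The Hessian has P_{xx} = -8, P_{uu} = -4, P_{xu} = -4, giving D = 16 > 0 with P_{xx} < 0, so the point is a local maximum.
P(1/4, -2) = 1/4.

1/4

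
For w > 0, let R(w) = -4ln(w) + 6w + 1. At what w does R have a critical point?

2/3

R'(w) = -4/w + 6 = 0 gives w = 2/3.
R''(w) = 4/w², which is positive for w > 0, so this is a local minimum.
R(2/3) = -4·ln(2/3) + 4 + 1 ≈ 6.6219.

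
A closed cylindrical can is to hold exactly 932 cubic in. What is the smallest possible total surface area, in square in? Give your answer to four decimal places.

With radius r and height h, πr²h = 932 so h = 932/(πr²), and S(r) = 2πr² + 2πrh = 2πr² + 2·932/r.
S'(r) = 4πr − 2·932/r² = 0 ⇒ r³ = 932/(2π), so r ≈ 5.2935 and h = 2r ≈ 10.5871.
S''(r) = 4π + 4·932/r³ > 0, so this is the minimum; S ≈ 528.1920.

528.1920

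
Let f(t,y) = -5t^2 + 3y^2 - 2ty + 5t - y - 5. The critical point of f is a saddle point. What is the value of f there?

∂f/∂t = -10t - 2y + 5 = 0 and ∂f/∂y = -2t + 6y - 1 = 0, so (t, y) = (7/16, 5/16).
The Hessian has f_{tt} = -10, f_{yy} = 6, f_{ty} = -2, giving D = -64 < 0, so the point is a saddle point.
f(7/16, 5/16) = -65/16.

-65/16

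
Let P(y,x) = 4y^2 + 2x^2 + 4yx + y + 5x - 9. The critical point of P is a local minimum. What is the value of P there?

-113/8

∂P/∂y = 8y + 4x + 1 = 0 and ∂P/∂x = 4y + 4x + 5 = 0, so (y, x) = (1, -9/4).
The Hessian has P_{yy} = 8, P_{xx} = 4, P_{yx} = 4, giving D = 16 > 0 with P_{yy} > 0, so the point is a local minimum.
P(1, -9/4) = -113/8.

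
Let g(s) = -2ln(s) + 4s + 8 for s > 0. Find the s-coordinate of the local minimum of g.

g'(s) = -2/s + 4 = 0 gives s = 1/2.
g''(s) = 2/s², which is positive for s > 0, so this is a local minimum.
g(1/2) = -2·ln(1/2) + 2 + 8 ≈ 11.3863.

1/2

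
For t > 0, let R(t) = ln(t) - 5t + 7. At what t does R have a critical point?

1/5

R'(t) = 1/t − 5 = 0 gives t = 1/5.
R''(t) = -1/t², which is negative for t > 0, so this is a local maximum.
R(1/5) = 1·ln(1/5) - 1 + 7 ≈ 4.3906.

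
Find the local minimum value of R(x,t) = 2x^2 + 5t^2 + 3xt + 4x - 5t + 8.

58/31

∂R/∂x = 4x + 3t + 4 = 0 and ∂R/∂t = 3x + 10t - 5 = 0, so (x, t) = (-55/31, 32/31).
The Hessian has R_{xx} = 4, R_{tt} = 10, R_{xt} = 3, giving D = 31 > 0 with R_{xx} > 0, so the point is a local minimum.
R(-55/31, 32/31) = 58/31.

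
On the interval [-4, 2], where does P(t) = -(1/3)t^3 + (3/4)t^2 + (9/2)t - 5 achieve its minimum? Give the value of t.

-3/2

The derivative is -t^2 + (3/2)t + 9/2, whose only zero in [-4, 2] is t = -3/2.
Compare values at every candidate in [-4, 2]: P(-4) = 31/3, P(-3/2) = -143/16, P(2) = 13/3.
Hence the absolute minimum is -143/16 at t = -3/2.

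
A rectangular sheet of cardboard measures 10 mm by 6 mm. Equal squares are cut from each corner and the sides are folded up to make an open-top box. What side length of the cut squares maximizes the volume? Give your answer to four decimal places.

1.2137

With cut size x, the volume is V(x) = x(10 − 2x)(6 − 2x) for 0 < x < 3.
V'(x) = 12x^2 − 64x + 60. Setting V'(x) = 0 gives x ≈ 1.2137 (the root in (0, 3)).
V''(x) = 24x − 64 is negative there, so this is the maximum; V ≈ 32.8353.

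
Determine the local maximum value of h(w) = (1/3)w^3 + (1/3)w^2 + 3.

247/81

h'(w) = w^2 + (2/3)w = 0 at w = -2/3, 0.
h''(w) = 2w + 2/3. h''(-2/3) = -2/3 < 0 ⇒ local maximum; h''(0) = 2/3 > 0 ⇒ local minimum.
Thus h has its local maximum at w = -2/3, with value 247/81.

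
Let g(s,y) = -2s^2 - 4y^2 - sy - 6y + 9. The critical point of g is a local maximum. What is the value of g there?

351/31

∂g/∂s = -4s - y = 0 and ∂g/∂y = -s - 8y - 6 = 0, so (s, y) = (6/31, -24/31).
The Hessian has g_{ss} = -4, g_{yy} = -8, g_{sy} = -1, giving D = 31 > 0 with g_{ss} < 0, so the point is a local maximum.
g(6/31, -24/31) = 351/31.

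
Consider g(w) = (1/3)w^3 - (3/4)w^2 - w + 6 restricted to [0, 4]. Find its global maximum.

34/3

Differentiating, g'(w) = w^2 - (3/2)w - 1; whose only zero in [0, 4] is w = 2.
Candidates: g(0) = 6; g(2) = 11/3; g(4) = 34/3.
Hence the absolute maximum is 34/3 at w = 4.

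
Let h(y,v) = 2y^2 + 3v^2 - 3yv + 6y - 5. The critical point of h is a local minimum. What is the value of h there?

∂h/∂y = 4y - 3v + 6 = 0 and ∂h/∂v = -3y + 6v = 0, so (y, v) = (-12/5, -6/5).
The Hessian has h_{yy} = 4, h_{vv} = 6, h_{yv} = -3, giving D = 15 > 0 with h_{yy} > 0, so the point is a local minimum.
h(-12/5, -6/5) = -61/5.

-61/5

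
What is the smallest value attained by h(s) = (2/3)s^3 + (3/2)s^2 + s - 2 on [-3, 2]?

-19/2

h'(s) = 2s^2 + 3s + 1, which vanishes at s = -1 and s = -1/2.
Evaluating at the critical points and endpoints: h(-3) = -19/2, h(-1) = -13/6, h(-1/2) = -53/24, h(2) = 34/3.
So the minimum is h(-3) = -19/2.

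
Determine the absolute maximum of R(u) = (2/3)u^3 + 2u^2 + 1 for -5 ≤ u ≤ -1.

R'(u) = 2u^2 + 4u, whose only zero in [-5, -1] is u = -2.
Evaluating at the critical points and endpoints: R(-5) = -97/3,  R(-2) = 11/3,  R(-1) = 7/3.
Hence the absolute maximum is 11/3 at u = -2.

11/3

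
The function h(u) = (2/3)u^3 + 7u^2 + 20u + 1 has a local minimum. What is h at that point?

-49/3

h'(u) = 2u^2 + 14u + 20 = 0 at u = -5, -2.
Since h''(u) = 4u + 14, we get h''(-5) = -6 < 0 ⇒ local maximum; h''(-2) = 6 > 0 ⇒ local minimum.
The local minimum is h(-2) = -49/3.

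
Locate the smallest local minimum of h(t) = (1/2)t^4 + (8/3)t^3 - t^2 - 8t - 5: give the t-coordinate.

-4

h'(t) = 2t^3 + 8t^2 - 2t - 8. Setting h'(t) = 0 gives t ∈ {-4, -1, 1}.
Since h''(t) = 6t^2 + 16t - 2, we get h''(-4) = 30 > 0 ⇒ local minimum; h''(-1) = -12 < 0 ⇒ local maximum; h''(1) = 20 > 0 ⇒ local minimum.
Thus h has its smallest local minimum at t = -4, with value -95/3.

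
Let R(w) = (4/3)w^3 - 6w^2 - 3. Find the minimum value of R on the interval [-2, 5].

-113/3

Differentiating, R'(w) = 4w^2 - 12w; which vanishes at w = 0 and w = 3.
Compare values at every candidate in [-2, 5]: R(-2) = -113/3,  R(0) = -3,  R(3) = -21,  R(5) = 41/3.
The minimum over the interval is -113/3, attained at w = -2.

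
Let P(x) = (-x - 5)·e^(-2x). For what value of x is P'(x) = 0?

-9/2

Differentiating with the product rule gives P'(x) = (2x + 9)·e^(-2x). Since e^(-2x) > 0, the only critical point is x = -9/2.
P''(-9/2) has the same sign as 2 > 0, so this is a local minimum.
P(-9/2) = (-1/2)·e^(9) ≈ -4051.5420.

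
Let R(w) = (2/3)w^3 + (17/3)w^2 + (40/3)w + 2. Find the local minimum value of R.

R'(w) = 2w^2 + (34/3)w + 40/3 = 0 at w = -4, -5/3.
Since R''(w) = 4w + 34/3, we get R''(-4) = -14/3 < 0 ⇒ local maximum; R''(-5/3) = 14/3 > 0 ⇒ local minimum.
Thus R has its local minimum at w = -5/3, with value -613/81.

-613/81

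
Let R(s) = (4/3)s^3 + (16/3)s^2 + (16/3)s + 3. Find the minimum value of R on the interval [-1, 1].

115/81

R'(s) = 4s^2 + (32/3)s + 16/3, whose only zero in [-1, 1] is s = -2/3.
Compare values at every candidate in [-1, 1]: R(-1) = 5/3,  R(-2/3) = 115/81,  R(1) = 15.
So the minimum is R(-2/3) = 115/81.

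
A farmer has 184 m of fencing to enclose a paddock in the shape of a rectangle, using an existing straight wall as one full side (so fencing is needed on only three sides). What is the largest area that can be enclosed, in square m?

4232

Let the sides perpendicular to the wall have length x and the parallel side y, so 2x + y = 184 and the area is A = xy = x(184 − 2x).
A'(x) = 184 − 4x = 0 gives x = 46, and A''(x) = −4 < 0 confirms a maximum.
Then y = 184 − 2·46 = 92 and A = 4232.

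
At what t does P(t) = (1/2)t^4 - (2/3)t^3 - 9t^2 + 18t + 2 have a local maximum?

P'(t) = 2t^3 - 2t^2 - 18t + 18. Setting P'(t) = 0 gives t ∈ {-3, 1, 3}.
P''(t) = 6t^2 - 4t - 18. P''(-3) = 48 > 0 ⇒ local minimum; P''(1) = -16 < 0 ⇒ local maximum; P''(3) = 24 > 0 ⇒ local minimum.
So the local maximum value is P(1) = 65/6.

1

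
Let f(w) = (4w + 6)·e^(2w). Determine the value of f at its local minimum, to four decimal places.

-0.0366

Differentiating with the product rule gives f'(w) = (8w + 16)·e^(2w). Since e^(2w) > 0, the only critical point is w = -2.
f''(-2) has the same sign as 8 > 0, so this is a local minimum.
f(-2) = (-2)·e^(-4) ≈ -0.0366.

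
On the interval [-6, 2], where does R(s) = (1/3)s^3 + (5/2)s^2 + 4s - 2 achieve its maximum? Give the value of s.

Differentiating, R'(s) = s^2 + 5s + 4; which vanishes at s = -4 and s = -1.
Candidates: R(-6) = -8; R(-4) = 2/3; R(-1) = -23/6; R(2) = 56/3.
Hence the absolute maximum is 56/3 at s = 2.

2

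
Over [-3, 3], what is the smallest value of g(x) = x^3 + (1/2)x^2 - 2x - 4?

Differentiating, g'(x) = 3x^2 + x - 2; which vanishes at x = -1 and x = 2/3.
Candidates: g(-3) = -41/2; g(-1) = -5/2; g(2/3) = -130/27; g(3) = 43/2.
So the minimum is g(-3) = -41/2.

-41/2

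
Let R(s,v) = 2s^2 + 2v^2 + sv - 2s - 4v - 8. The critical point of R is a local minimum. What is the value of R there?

∂R/∂s = 4s + v - 2 = 0 and ∂R/∂v = s + 4v - 4 = 0, so (s, v) = (4/15, 14/15).
The Hessian has R_{ss} = 4, R_{vv} = 4, R_{sv} = 1, giving D = 15 > 0 with R_{ss} > 0, so the point is a local minimum.
R(4/15, 14/15) = -152/15.

-152/15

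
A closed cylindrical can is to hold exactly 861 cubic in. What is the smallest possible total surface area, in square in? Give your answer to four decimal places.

With radius r and height h, πr²h = 861 so h = 861/(πr²), and S(r) = 2πr² + 2πrh = 2πr² + 2·861/r.
S'(r) = 4πr − 2·861/r² = 0 ⇒ r³ = 861/(2π), so r ≈ 5.1555 and h = 2r ≈ 10.3111.
S''(r) = 4π + 4·861/r³ > 0, so this is the minimum; S ≈ 501.0141.

501.0141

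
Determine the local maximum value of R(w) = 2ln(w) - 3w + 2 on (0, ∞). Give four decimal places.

-0.8109

R'(w) = 2/w − 3 = 0 gives w = 2/3.
R''(w) = -2/w², which is negative for w > 0, so this is a local maximum.
R(2/3) = 2·ln(2/3) - 2 + 2 ≈ -0.8109.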